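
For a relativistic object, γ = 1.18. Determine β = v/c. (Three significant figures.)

β = √(1 − 1/γ²) = √(1 − 1/1.3924) = √0.281816 = 0.531.

0.531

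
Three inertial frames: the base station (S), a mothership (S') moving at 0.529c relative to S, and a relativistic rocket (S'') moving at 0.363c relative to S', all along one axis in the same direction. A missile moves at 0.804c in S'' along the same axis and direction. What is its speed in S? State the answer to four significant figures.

0.9692c

First combine the missile and relativistic rocket (S''→S'): u₁ = (0.804 + 0.363)/(1 + 0.804×0.363) = 1.167/1.291852 = 0.90335.
Then combine with the mothership (S'→S): u = (0.90335 + 0.529)/(1 + 0.90335×0.529) = 1.43235/1.47787215 = 0.9692.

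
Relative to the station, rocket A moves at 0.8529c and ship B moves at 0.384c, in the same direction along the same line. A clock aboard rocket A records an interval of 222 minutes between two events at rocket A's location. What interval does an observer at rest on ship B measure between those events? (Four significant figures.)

Transform rocket A's velocity into ship B's frame: (0.8529 − 0.384)/(1 − 0.8529·0.384) = 0.4689/0.6724864, so the relative speed is 0.69726c.
At |u| = 0.69726c, γ = (1 − 0.486172)^(−1/2) = 1.3951.
Rocket A's interval is proper; time dilation gives Δt_B = γΔτ = 1.3951 × 222 minutes = 309.7 minutes.

309.7 minutes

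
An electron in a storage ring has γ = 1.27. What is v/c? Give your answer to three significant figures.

0.616

β = √(1 − 1/γ²) = √(1 − 1/1.6129) = √0.379999 = 0.616.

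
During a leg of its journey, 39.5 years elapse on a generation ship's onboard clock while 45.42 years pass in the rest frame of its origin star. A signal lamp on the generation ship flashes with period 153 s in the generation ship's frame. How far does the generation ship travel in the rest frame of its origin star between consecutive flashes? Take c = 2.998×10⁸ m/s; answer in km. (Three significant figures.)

2.60×10^7 km

γ = Δt/Δτ = 45.42/39.5 = 1.14987.
β = √(1 − 1/γ²) = 0.49364. Lab-frame period = γτ = 1.14987×153 s = 175.93 s. Distance = βc × γτ = 0.49364 × 2.998×10⁸ m/s × 175.93 s = 2.6036×10^10 m = 2.60×10^7 km.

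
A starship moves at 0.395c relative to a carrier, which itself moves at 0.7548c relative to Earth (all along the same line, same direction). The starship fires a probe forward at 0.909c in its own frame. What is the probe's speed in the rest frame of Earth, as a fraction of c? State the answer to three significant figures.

0.994c

Apply u = (u'+v)/(1+u'v) twice. Probe in the carrier frame: (0.909+0.395)/(1+0.909·0.395) = 1.304/1.359055 = 0.95949c.
That velocity, transformed to the rest frame of Earth: (0.95949+0.7548)/(1+0.95949·0.7548) = 1.71429/1.724223052 = 0.99424c.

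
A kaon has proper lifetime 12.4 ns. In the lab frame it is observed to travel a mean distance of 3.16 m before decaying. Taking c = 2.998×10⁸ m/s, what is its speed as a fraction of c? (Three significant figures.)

Let x = d/(cτ) = 3.160 m / (2.998×10⁸ m/s × 1.240×10^-8 s) = 0.85003. Since d = βγcτ, x = βγ = β/√(1−β²).
Solving: β² = x²/(1+x²) = 0.722551/1.722551 = 0.419466, so β = 0.648.

0.648c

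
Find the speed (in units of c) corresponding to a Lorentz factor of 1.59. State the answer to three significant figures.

β = √(1 − 1/γ²) = √(1 − 1/2.5281) = √0.604446 = 0.777.

0.777c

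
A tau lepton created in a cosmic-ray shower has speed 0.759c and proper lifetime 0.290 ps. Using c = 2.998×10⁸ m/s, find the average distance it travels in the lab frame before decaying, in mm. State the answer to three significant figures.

With β = 0.759, γ = 1/√(1 − 0.759²) = 1/√0.423919 = 1.5359.
Lab-frame lifetime: Δt = γτ = 1.5359 × 0.290 ps = 0.44541 ps.
Distance: d = vΔt = 0.759 × 2.998×10⁸ m/s × 4.4541×10^-13 s = 1.01×10^-4 m = 0.101 mm.

0.101 mm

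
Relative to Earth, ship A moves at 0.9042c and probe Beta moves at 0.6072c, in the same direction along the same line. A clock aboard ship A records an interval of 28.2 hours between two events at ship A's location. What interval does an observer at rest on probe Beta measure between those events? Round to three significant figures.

37.5 hours

Transform ship A's velocity into probe Beta's frame: (0.9042 − 0.6072)/(1 − 0.9042·0.6072) = 0.297/0.45096976, so the relative speed is 0.65858c.
γ for this relative speed: γ = 1/√(1 − 0.433728) = 1.3289.
The clock on ship A records proper time, so probe Beta measures Δt = γΔτ = 1.3289 × 28.2 = 37.5 hours.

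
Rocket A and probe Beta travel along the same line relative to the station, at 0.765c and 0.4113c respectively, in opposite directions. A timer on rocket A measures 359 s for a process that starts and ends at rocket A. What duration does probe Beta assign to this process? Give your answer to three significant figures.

804 s

Speed of rocket A in probe Beta's frame: u = (v_A + v_B)/(1 + v_A v_B/c²) = (0.765 + 0.4113)/(1 + 0.765×0.4113) = 1.1763/1.3146445 = 0.89477; |u| = 0.89477c.
γ for this relative speed: γ = 1/√(1 − 0.800613) = 2.2395.
Rocket A's interval is proper; time dilation gives Δt_B = γΔτ = 2.2395 × 359 s = 804 s.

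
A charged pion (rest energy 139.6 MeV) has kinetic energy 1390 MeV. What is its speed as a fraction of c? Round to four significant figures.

0.9958c

K = (γ−1)mc², so γ = 1 + 1390/139.6 = 10.957.
Then v/c = √(1 − γ⁻²) = √(1 − 0.00832946) = √0.99167054 = 0.9958.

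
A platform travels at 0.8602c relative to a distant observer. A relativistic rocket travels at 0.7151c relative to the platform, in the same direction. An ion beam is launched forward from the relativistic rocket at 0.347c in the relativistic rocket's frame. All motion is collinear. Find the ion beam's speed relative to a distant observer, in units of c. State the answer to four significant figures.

0.9880c

Apply u = (u'+v)/(1+u'v) twice. Ion beam in the platform frame: (0.347+0.7151)/(1+0.347·0.7151) = 1.0621/1.2481397 = 0.85095c.
That velocity, transformed to the rest frame of a distant observer: (0.85095+0.8602)/(1+0.85095·0.8602) = 1.71115/1.73198719 = 0.98797c.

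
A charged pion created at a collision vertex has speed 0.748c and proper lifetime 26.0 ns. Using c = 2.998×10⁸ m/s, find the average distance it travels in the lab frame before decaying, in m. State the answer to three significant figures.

8.78 m

With β = 0.748, γ = 1/√(1 − 0.748²) = 1/√0.440496 = 1.5067.
Lab-frame lifetime: Δt = γτ = 1.5067 × 26.0 ns = 39.174 ns.
Distance: d = vΔt = 0.748 × 2.998×10⁸ m/s × 3.9174×10^-8 s = 8.78 m.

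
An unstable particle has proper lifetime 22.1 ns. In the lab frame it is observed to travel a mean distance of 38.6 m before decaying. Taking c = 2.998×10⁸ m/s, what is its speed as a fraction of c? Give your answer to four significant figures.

0.9856c

Let x = d/(cτ) = 38.60 m / (2.998×10⁸ m/s × 2.210×10^-8 s) = 5.8259. Since d = βγcτ, x = βγ = β/√(1−β²).
Solving: β² = x²/(1+x²) = 33.9411/34.9411 = 0.97138, so β = 0.9856.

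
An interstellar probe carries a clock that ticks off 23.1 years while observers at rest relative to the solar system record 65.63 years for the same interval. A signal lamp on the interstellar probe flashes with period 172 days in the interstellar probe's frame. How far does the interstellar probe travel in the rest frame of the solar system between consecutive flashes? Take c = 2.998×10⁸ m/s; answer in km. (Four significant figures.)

1.185×10^13 km

The time-dilation ratio gives γ = 65.63/23.1 = 2.84113.
β = √(1 − 1/γ²) = 0.93601. Lab-frame period = γτ = 2.84113×172 days = 488.67 days. Distance = βc × γτ = 0.93601 × 2.998×10⁸ m/s × 42221088 s = 1.1848×10^16 m = 1.185×10^13 km.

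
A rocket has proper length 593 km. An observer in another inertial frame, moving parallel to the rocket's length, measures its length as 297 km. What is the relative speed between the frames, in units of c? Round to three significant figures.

0.866c

Length contraction gives γ = L₀/L = 593/297 = 1.9966.
β = √(1 − 1/γ²) = √0.749148 = 0.866.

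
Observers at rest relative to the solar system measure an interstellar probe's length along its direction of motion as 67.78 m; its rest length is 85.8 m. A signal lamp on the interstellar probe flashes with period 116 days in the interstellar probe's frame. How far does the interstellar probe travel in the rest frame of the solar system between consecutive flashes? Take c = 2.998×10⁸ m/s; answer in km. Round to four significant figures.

γ = L₀/L = 85.8/67.78 = 1.26586.
β = √(1 − 1/γ²) = 0.61314. Lab-frame period = γτ = 1.26586×116 days = 146.84 days. Distance = βc × γτ = 0.61314 × 2.998×10⁸ m/s × 12686976 s = 2.3321×10^15 m = 2.332×10^12 km.

2.332×10^12 km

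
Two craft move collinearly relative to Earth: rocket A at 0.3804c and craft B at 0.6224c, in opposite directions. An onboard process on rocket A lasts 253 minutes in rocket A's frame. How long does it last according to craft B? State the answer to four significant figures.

432.3 minutes

Transform rocket A's velocity into craft B's frame: (0.3804 + 0.6224)/(1 + 0.3804·0.6224) = 1.0028/1.23676096, so the relative speed is 0.81083c.
At |u| = 0.81083c, γ = (1 − 0.657445)^(−1/2) = 1.7086.
Rocket A's interval is proper; time dilation gives Δt_B = γΔτ = 1.7086 × 253 minutes = 432.3 minutes.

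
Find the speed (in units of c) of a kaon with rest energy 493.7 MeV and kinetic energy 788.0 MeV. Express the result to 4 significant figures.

γ = 1 + K/(mc²) = 1 + 788.0/493.7 = 2.5961.
β = √(1 − 1/γ²) = √(1 − 0.148374) = √0.851626 = 0.9228.

0.9228c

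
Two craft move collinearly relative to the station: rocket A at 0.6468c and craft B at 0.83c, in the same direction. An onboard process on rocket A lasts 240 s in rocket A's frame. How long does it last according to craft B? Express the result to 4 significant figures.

261.3 s

Transform rocket A's velocity into craft B's frame: (0.6468 − 0.83)/(1 − 0.6468·0.83) = −0.1832/0.463156, so the relative speed is 0.39555c.
At |u| = 0.39555c, γ = (1 − 0.15646)^(−1/2) = 1.0888.
Rocket A's interval is proper; time dilation gives Δt_B = γΔτ = 1.0888 × 240 s = 261.3 s.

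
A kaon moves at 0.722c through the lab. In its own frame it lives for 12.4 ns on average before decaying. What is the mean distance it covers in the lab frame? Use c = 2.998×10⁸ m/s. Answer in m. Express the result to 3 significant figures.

3.88 m

Lorentz factor: γ = (1 − 0.521284)^(−1/2) = 1.4453.
Lab-frame lifetime: Δt = γτ = 1.4453 × 12.4 ns = 17.922 ns.
Distance: d = vΔt = 0.722 × 2.998×10⁸ m/s × 1.7922×10^-8 s = 3.88 m.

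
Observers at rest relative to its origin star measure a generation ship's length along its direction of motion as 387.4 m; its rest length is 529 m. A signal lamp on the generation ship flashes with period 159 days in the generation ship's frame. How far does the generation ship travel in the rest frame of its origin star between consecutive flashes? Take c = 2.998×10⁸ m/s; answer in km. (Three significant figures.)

3.83×10^12 km

Length contraction gives γ = L₀/L = 529/387.4 = 1.36551.
β = √(1 − 1/γ²) = 0.68095. Lab-frame period = γτ = 1.36551×159 days = 217.12 days. Distance = βc × γτ = 0.68095 × 2.998×10⁸ m/s × 18759168 s = 3.8297×10^15 m = 3.83×10^12 km.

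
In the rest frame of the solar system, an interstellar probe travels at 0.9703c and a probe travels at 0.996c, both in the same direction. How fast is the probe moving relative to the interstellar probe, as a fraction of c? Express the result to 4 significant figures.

0.7653c

Transform to the interstellar probe's frame: u' = (u − v)/(1 − uv/c²).
u' = (0.996 − 0.9703)/(1 − 0.996×0.9703) = 0.0257/0.0335812 = 0.76531.
Speed in the interstellar probe's frame: 0.7653c (in the same direction).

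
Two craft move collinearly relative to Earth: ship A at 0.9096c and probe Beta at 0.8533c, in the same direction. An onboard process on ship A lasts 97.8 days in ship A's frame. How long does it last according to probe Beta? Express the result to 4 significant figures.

101.0 days

Speed of ship A in probe Beta's frame: u = (v_A − v_B)/(1 − v_A v_B/c²) = (0.9096 − 0.8533)/(1 − 0.9096×0.8533) = 0.0563/0.22383832 = 0.25152; |u| = 0.25152c.
γ for this relative speed: γ = 1/√(1 − 0.0632623) = 1.0332.
The clock on ship A records proper time, so probe Beta measures Δt = γΔτ = 1.0332 × 97.8 = 101.0 days.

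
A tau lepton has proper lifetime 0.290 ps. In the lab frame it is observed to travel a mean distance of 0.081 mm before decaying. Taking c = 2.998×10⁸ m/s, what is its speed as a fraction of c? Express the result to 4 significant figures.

d = βγcτ ⇒ βγ = d/(cτ) = 8.100×10^-5 m / (8.6942×10^-5 m) = 0.93166.
β = (βγ)/√(1+(βγ)²) = 0.93166/√1.86799 = 0.6817.

0.6817c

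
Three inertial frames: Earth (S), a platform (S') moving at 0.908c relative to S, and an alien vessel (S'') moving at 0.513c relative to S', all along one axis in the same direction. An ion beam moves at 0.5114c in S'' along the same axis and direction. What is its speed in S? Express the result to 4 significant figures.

0.9900c

Compose velocities in two stages. Stage 1 (into S'): u₁ = (0.5114+0.513)/(1+0.5114×0.513) = 0.8115.
Stage 2 (into S): u = (0.8115+0.908)/(1+0.8115×0.908) = 0.99002, so the speed is 0.9900c.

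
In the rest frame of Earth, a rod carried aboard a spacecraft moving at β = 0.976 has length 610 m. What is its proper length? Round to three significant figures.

γ = 1/√(1 − β²) = 1/√(1 − 0.952576) = 1/√0.047424 = 1/0.217771 = 4.592.
Proper length: L₀ = γ·L = 4.592 × 610 = 2800 m.

2800 m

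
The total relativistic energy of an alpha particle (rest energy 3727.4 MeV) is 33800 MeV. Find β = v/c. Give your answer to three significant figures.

γ = E/(mc²) = 33800/3727.4 = 9.068.
β = √(1 − 1/γ²) = √(1 − 0.0121612) = √0.9878388 = 0.994.

0.994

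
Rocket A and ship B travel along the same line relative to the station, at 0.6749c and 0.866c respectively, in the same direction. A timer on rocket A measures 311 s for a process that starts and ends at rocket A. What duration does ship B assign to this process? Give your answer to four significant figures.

350.2 s

The velocity of rocket A relative to ship B is (0.6749 − 0.866)c / (1 − 0.6749×0.866) = −0.45989c; relative speed 0.45989c.
At |u| = 0.45989c, γ = (1 − 0.211499)^(−1/2) = 1.1262.
The clock on rocket A records proper time, so ship B measures Δt = γΔτ = 1.1262 × 311 = 350.2 s.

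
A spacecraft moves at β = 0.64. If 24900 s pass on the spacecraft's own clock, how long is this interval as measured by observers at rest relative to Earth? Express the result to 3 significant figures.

32400 s

β² = 0.4096, so γ = 1/√0.5904 = 1.3014.
Time dilation: Δt = γ·Δτ = 1.3014 × 24900 = 32400 s.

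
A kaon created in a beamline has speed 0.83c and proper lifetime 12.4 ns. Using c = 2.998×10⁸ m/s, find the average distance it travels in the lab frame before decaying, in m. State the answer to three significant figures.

5.53 m

γ = 1/√(1 − β²) = 1/√(1 − 0.6889) = 1/√0.3111 = 1/0.557763 = 1.7929.
Lab-frame lifetime: Δt = γτ = 1.7929 × 12.4 ns = 22.232 ns.
Distance: d = vΔt = 0.83 × 2.998×10⁸ m/s × 2.2232×10^-8 s = 5.53 m.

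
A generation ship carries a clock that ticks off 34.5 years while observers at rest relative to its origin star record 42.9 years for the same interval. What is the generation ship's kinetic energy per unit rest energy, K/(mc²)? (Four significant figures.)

The time-dilation ratio gives γ = 42.9/34.5 = 1.24348.
K/(mc²) = γ − 1 = 1.24348 − 1 = 0.2435.

0.2435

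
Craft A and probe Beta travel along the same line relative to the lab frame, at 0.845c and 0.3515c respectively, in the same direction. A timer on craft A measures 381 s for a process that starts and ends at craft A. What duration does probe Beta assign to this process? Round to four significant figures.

The velocity of craft A relative to probe Beta is (0.845 − 0.3515)c / (1 − 0.845×0.3515) = 0.70201c; relative speed 0.70201c.
At |u| = 0.70201c, γ = (1 − 0.492818)^(−1/2) = 1.4042.
Craft A's interval is proper; time dilation gives Δt_B = γΔτ = 1.4042 × 381 s = 535.0 s.

535.0 s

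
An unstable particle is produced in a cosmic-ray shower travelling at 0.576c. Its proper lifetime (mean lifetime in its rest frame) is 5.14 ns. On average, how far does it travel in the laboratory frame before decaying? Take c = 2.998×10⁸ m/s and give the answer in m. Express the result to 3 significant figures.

β² = 0.331776, so γ = 1/√0.668224 = 1.2233.
Lab-frame lifetime: Δt = γτ = 1.2233 × 5.14 ns = 6.2878 ns.
Distance: d = vΔt = 0.576 × 2.998×10⁸ m/s × 6.2878×10^-9 s = 1.09 m.

1.09 m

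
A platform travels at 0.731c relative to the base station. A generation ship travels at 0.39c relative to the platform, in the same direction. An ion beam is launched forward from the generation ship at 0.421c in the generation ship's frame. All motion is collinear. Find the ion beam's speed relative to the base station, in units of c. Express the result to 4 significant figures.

First combine the ion beam and generation ship (S''→S'): u₁ = (0.421 + 0.39)/(1 + 0.421×0.39) = 0.811/1.16419 = 0.69662.
Then combine with the platform (S'→S): u = (0.69662 + 0.731)/(1 + 0.69662×0.731) = 1.42762/1.50922922 = 0.94593.

0.9459c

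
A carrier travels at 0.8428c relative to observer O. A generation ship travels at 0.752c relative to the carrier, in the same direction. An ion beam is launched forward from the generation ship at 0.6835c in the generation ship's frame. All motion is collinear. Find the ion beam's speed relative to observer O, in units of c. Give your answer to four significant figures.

Apply u = (u'+v)/(1+u'v) twice. Ion beam in the carrier frame: (0.6835+0.752)/(1+0.6835·0.752) = 1.4355/1.513992 = 0.94816c.
That velocity, transformed to the rest frame of observer O: (0.94816+0.8428)/(1+0.94816·0.8428) = 1.79096/1.799109248 = 0.99547c.

0.9955c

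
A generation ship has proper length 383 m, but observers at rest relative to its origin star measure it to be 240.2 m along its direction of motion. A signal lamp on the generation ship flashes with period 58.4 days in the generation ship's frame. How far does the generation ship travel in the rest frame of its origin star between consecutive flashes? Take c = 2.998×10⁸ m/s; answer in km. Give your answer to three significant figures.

1.88×10^12 km

γ = L₀/L = 383/240.2 = 1.5945.
β = √(1 − 1/γ²) = 0.77889. Lab-frame period = γτ = 1.5945×58.4 days = 93.119 days. Distance = βc × γτ = 0.77889 × 2.998×10⁸ m/s × 8045481.6 s = 1.8787×10^15 m = 1.88×10^12 km.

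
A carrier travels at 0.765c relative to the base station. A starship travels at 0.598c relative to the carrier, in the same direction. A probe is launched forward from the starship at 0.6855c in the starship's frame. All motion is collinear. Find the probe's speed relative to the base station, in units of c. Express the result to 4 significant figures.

Compose velocities in two stages. Stage 1 (into S'): u₁ = (0.6855+0.598)/(1+0.6855×0.598) = 0.91033.
Stage 2 (into S): u = (0.91033+0.765)/(1+0.91033×0.765) = 0.98758, so the speed is 0.9876c.

0.9876c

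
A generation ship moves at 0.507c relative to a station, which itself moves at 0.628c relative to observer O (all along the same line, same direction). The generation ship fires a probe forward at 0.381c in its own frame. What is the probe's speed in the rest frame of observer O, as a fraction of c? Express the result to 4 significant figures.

0.9352c

First combine the probe and generation ship (S''→S'): u₁ = (0.381 + 0.507)/(1 + 0.381×0.507) = 0.888/1.193167 = 0.74424.
Then combine with the station (S'→S): u = (0.74424 + 0.628)/(1 + 0.74424×0.628) = 1.37224/1.46738272 = 0.93516.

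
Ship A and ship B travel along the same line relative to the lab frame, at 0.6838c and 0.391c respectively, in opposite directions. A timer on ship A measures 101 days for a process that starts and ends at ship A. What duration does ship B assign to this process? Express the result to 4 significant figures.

Transform ship A's velocity into ship B's frame: (0.6838 + 0.391)/(1 + 0.6838·0.391) = 1.0748/1.2673658, so the relative speed is 0.84806c.
At |u| = 0.84806c, γ = (1 − 0.719206)^(−1/2) = 1.8871.
Ship A's interval is proper; time dilation gives Δt_B = γΔτ = 1.8871 × 101 days = 190.6 days.

190.6 days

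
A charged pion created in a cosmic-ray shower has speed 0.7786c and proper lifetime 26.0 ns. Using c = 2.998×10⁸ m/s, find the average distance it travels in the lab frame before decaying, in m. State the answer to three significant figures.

9.67 m

Lorentz factor: γ = (1 − 0.60621796)^(−1/2) = 1.5936.
Lab-frame lifetime: Δt = γτ = 1.5936 × 26.0 ns = 41.434 ns.
Distance: d = vΔt = 0.7786 × 2.998×10⁸ m/s × 4.1434×10^-8 s = 9.67 m.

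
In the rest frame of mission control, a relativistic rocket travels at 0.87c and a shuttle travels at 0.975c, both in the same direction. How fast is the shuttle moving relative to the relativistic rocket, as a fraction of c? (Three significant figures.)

Transform to the relativistic rocket's frame: u' = (u − v)/(1 − uv/c²).
u' = (0.975 − 0.87)/(1 − 0.975×0.87) = 0.105/0.15175 = 0.69193.
Speed in the relativistic rocket's frame: 0.692c (in the same direction).

0.692c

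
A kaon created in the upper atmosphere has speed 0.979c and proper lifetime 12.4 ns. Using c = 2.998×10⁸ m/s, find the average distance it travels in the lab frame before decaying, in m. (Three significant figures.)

17.9 m

With β = 0.979, γ = 1/√(1 − 0.979²) = 1/√0.041559 = 4.9053.
Lab-frame lifetime: Δt = γτ = 4.9053 × 12.4 ns = 60.826 ns.
Distance: d = vΔt = 0.979 × 2.998×10⁸ m/s × 6.0826×10^-8 s = 17.9 m.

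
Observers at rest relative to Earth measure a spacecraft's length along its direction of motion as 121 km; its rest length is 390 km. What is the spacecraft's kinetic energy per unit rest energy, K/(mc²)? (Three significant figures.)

From L = L₀/γ: γ = 390/121 = 3.22314.
Since K = (γ−1)mc², K/(mc²) = 3.22314 − 1 = 2.22.

2.22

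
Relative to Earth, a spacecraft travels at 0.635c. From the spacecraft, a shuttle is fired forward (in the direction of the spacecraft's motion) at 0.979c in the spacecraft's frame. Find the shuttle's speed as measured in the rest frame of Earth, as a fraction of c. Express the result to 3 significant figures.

Relativistic velocity addition: u = (u' + v)/(1 + u'v/c²), with u' = 0.979c and v = 0.635c.
Numerator: 0.979 + 0.635 = 1.614. Denominator: 1 + (0.979)(0.635) = 1.621665.
u = 1.614/1.621665 = 0.99527, so the speed is 0.995c.

0.995c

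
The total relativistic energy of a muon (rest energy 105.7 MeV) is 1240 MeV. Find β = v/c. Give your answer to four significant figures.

0.9964

Total energy E = γmc² gives γ = 1240/105.7 = 11.731.
Hence β = √(1 − 1/γ²) = √(1 − 0.00726658) = √0.99273342 = 0.9964.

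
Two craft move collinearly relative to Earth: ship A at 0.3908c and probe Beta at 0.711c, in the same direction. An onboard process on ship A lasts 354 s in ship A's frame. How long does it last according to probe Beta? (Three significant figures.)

395 s

Speed of ship A in probe Beta's frame: u = (v_A − v_B)/(1 − v_A v_B/c²) = (0.3908 − 0.711)/(1 − 0.3908×0.711) = −0.3202/0.7221412 = −0.4434; |u| = 0.4434c.
At |u| = 0.4434c, γ = (1 − 0.196604)^(−1/2) = 1.1157.
The clock on ship A records proper time, so probe Beta measures Δt = γΔτ = 1.1157 × 354 = 395 s.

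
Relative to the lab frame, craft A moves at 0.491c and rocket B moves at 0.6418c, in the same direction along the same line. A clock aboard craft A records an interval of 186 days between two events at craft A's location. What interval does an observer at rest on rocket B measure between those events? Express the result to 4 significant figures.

190.7 days

The velocity of craft A relative to rocket B is (0.491 − 0.6418)c / (1 − 0.491×0.6418) = −0.22019c; relative speed 0.22019c.
At |u| = 0.22019c, γ = (1 − 0.0484836)^(−1/2) = 1.0252.
The clock on craft A records proper time, so rocket B measures Δt = γΔτ = 1.0252 × 186 = 190.7 days.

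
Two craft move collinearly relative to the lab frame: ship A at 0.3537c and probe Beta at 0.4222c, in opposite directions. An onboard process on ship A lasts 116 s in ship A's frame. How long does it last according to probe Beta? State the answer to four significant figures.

157.2 s

The velocity of ship A relative to probe Beta is (0.3537 + 0.4222)c / (1 + 0.3537×0.4222) = 0.67509c; relative speed 0.67509c.
At |u| = 0.67509c, γ = (1 − 0.455747)^(−1/2) = 1.3555.
The clock on ship A records proper time, so probe Beta measures Δt = γΔτ = 1.3555 × 116 = 157.2 s.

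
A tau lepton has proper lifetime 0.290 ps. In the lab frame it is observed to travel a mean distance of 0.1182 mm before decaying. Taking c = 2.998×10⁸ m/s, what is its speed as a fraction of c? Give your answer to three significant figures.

Let x = d/(cτ) = 1.182×10^-4 m / (2.998×10⁸ m/s × 2.900×10^-13 s) = 1.3595. Since d = βγcτ, x = βγ = β/√(1−β²).
Solving: β² = x²/(1+x²) = 1.84824/2.84824 = 0.648906, so β = 0.806.

0.806c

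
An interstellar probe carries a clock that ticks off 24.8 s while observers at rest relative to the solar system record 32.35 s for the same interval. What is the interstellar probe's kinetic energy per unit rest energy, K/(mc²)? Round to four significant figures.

0.3044

From Δt = γΔτ: γ = 32.35/24.8 = 1.30444.
K/(mc²) = γ − 1 = 1.30444 − 1 = 0.3044.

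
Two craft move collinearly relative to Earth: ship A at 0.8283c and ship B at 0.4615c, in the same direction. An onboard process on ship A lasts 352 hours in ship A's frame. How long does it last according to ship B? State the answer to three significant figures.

437 hours

Speed of ship A in ship B's frame: u = (v_A − v_B)/(1 − v_A v_B/c²) = (0.8283 − 0.4615)/(1 − 0.8283×0.4615) = 0.3668/0.61773955 = 0.59378; |u| = 0.59378c.
At |u| = 0.59378c, γ = (1 − 0.352575)^(−1/2) = 1.2428.
Ship A's interval is proper; time dilation gives Δt_B = γΔτ = 1.2428 × 352 hours = 437 hours.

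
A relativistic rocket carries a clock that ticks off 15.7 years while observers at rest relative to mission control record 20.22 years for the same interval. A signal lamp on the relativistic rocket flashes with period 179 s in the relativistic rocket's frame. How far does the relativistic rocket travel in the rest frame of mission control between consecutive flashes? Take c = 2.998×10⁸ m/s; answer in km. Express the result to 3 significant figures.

4.36×10^7 km

The time-dilation ratio gives γ = 20.22/15.7 = 1.2879.
β = √(1 − 1/γ²) = 0.63017. Lab-frame period = γτ = 1.2879×179 s = 230.53 s. Distance = βc × γτ = 0.63017 × 2.998×10⁸ m/s × 230.53 s = 4.3553×10^10 m = 4.36×10^7 km.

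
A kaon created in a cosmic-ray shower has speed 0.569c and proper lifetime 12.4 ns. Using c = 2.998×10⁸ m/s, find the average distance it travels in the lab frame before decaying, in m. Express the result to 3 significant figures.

2.57 m

γ = 1/√(1 − β²) = 1/√(1 − 0.323761) = 1/√0.676239 = 1/0.822338 = 1.216.
Lab-frame lifetime: Δt = γτ = 1.216 × 12.4 ns = 15.078 ns.
Distance: d = vΔt = 0.569 × 2.998×10⁸ m/s × 1.5078×10^-8 s = 2.57 m.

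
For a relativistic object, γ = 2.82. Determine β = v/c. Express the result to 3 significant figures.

β = √(1 − 1/γ²) = √(1 − 1/7.9524) = √0.874252 = 0.935.

0.935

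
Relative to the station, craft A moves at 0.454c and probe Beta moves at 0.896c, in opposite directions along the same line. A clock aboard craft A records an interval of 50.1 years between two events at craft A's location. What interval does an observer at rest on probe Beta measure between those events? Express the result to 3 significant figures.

Transform craft A's velocity into probe Beta's frame: (0.454 + 0.896)/(1 + 0.454·0.896) = 1.35/1.406784, so the relative speed is 0.95964c.
At |u| = 0.95964c, γ = (1 − 0.920909)^(−1/2) = 3.5558.
Craft A's interval is proper; time dilation gives Δt_B = γΔτ = 3.5558 × 50.1 years = 178 years.

178 years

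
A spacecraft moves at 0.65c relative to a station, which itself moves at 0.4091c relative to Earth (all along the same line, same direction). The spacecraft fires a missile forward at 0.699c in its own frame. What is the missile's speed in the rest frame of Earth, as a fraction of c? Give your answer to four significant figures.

First combine the missile and spacecraft (S''→S'): u₁ = (0.699 + 0.65)/(1 + 0.699×0.65) = 1.349/1.45435 = 0.92756.
Then combine with the station (S'→S): u = (0.92756 + 0.4091)/(1 + 0.92756×0.4091) = 1.33666/1.379464796 = 0.96897.

0.9690c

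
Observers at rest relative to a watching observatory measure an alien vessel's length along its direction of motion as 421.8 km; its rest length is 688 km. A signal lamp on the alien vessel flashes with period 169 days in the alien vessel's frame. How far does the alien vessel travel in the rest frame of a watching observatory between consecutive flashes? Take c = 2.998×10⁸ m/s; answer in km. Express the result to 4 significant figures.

5.641×10^12 km

γ = L₀/L = 688/421.8 = 1.6311.
β = √(1 − 1/γ²) = 0.79002. Lab-frame period = γτ = 1.6311×169 days = 275.66 days. Distance = βc × γτ = 0.79002 × 2.998×10⁸ m/s × 23817024 s = 5.6410×10^15 m = 5.641×10^12 km.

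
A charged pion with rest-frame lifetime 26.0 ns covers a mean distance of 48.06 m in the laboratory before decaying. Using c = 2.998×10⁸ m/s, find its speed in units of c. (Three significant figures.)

Lab distance = (lab lifetime)·v = γτ·βc, so βγ = d/(cτ) = 48.06/(2.998×10⁸ × 2.600×10^-8) = 6.1656.
With βγ = 6.1656: γ² = 1 + (βγ)² = 39.0146, and β = (βγ)/γ = 6.1656/6.24617 = 0.987.

0.987c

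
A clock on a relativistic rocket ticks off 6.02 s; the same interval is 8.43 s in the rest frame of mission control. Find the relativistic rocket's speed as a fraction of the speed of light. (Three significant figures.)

0.700c

γ = Δt/Δτ = 8.43/6.02 = 1.4003.
β = √(1 − 1/γ²) = √(1 − 0.509985) = √0.490015 = 0.700.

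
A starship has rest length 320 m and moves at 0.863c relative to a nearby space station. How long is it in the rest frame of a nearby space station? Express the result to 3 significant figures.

162 m

With β = 0.863, γ = 1/√(1 − 0.863²) = 1/√0.255231 = 1.9794.
Along the direction of motion the measured length is L₀/γ = 320/1.9794 = 162 m.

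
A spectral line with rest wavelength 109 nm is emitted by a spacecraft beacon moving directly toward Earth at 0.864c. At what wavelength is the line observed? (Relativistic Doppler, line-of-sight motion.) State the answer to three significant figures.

Relativistic Doppler for wavelength: λ_obs = λ_src · √((1−β)/(1+β)).
With β = 0.864: factor = √(0.136/1.864) = 0.27011.
λ_obs = 109 × 0.27011 = 29.4 nm.

29.4 nm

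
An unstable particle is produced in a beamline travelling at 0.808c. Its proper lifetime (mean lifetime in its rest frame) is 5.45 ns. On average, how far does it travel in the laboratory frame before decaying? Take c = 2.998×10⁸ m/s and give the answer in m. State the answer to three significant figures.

2.24 m

γ = 1/√(1 − β²) = 1/√(1 − 0.652864) = 1/√0.347136 = 1/0.589182 = 1.6973.
Lab-frame lifetime: Δt = γτ = 1.6973 × 5.45 ns = 9.2503 ns.
Distance: d = vΔt = 0.808 × 2.998×10⁸ m/s × 9.2503×10^-9 s = 2.24 m.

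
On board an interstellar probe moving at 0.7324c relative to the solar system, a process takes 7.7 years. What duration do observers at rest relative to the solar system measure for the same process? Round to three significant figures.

β² = 0.53640976, so γ = 1/√0.46359024 = 1.4687.
Time dilation: Δt = γ·Δτ = 1.4687 × 7.7 = 11.3 years.

11.3 years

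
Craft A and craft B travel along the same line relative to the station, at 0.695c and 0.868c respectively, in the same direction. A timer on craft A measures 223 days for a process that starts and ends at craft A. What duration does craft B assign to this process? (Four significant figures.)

247.8 days

Transform craft A's velocity into craft B's frame: (0.695 − 0.868)/(1 − 0.695·0.868) = −0.173/0.39674, so the relative speed is 0.43605c.
At |u| = 0.43605c, γ = (1 − 0.19014)^(−1/2) = 1.1112.
Craft A's interval is proper; time dilation gives Δt_B = γΔτ = 1.1112 × 223 days = 247.8 days.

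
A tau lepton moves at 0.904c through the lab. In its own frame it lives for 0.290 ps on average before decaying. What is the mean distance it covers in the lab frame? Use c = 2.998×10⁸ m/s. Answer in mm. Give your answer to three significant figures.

With β = 0.904, γ = 1/√(1 − 0.904²) = 1/√0.182784 = 2.339.
Lab-frame lifetime: Δt = γτ = 2.339 × 0.290 ps = 0.67831 ps.
Distance: d = vΔt = 0.904 × 2.998×10⁸ m/s × 6.7831×10^-13 s = 1.84×10^-4 m = 0.184 mm.

0.184 mm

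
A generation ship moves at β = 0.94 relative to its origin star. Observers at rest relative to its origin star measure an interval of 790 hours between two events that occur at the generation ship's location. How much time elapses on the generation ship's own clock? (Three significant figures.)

270 hours

γ = 1/√(1 − β²) = 1/√(1 − 0.8836) = 1/√0.1164 = 1/0.341174 = 2.9311.
The moving clock records proper time: Δτ = Δt/γ = 790/2.9311 = 270 hours.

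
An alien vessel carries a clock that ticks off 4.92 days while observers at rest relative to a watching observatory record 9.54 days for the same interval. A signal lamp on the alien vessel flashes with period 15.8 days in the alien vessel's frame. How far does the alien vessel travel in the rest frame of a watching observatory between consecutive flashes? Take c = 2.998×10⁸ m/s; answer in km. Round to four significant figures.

From Δt = γΔτ: γ = 9.54/4.92 = 1.93902.
β = √(1 − 1/γ²) = 0.85675. Lab-frame period = γτ = 1.93902×15.8 days = 30.637 days. Distance = βc × γτ = 0.85675 × 2.998×10⁸ m/s × 2647036.8 s = 6.7990×10^14 m = 6.799×10^11 km.

6.799×10^11 km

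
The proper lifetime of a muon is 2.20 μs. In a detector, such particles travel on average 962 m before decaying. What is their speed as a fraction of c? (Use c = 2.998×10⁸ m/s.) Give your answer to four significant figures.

Let x = d/(cτ) = 962.0 m / (2.998×10⁸ m/s × 2.200×10^-6 s) = 1.4585. Since d = βγcτ, x = βγ = β/√(1−β²).
Solving: β² = x²/(1+x²) = 2.12722/3.12722 = 0.680227, so β = 0.8248.

0.8248c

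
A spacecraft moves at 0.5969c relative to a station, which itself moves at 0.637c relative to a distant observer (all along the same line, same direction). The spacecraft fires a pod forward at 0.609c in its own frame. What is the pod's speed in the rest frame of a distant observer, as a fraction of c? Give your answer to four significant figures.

0.9732c

Compose velocities in two stages. Stage 1 (into S'): u₁ = (0.609+0.5969)/(1+0.609×0.5969) = 0.88441.
Stage 2 (into S): u = (0.88441+0.637)/(1+0.88441×0.637) = 0.97316, so the speed is 0.9732c.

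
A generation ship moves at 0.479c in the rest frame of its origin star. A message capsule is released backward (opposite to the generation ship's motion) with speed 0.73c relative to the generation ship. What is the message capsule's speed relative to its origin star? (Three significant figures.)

In units of c, u = (u' + v)/(1 + u'v) with u' = −0.73 and v = 0.479.
Numerator: −0.73 + 0.479 = −0.251. Denominator: 1 + (−0.73)(0.479) = 0.65033.
u = −0.251/0.65033 = −0.38596, so the speed is 0.386c.

0.386c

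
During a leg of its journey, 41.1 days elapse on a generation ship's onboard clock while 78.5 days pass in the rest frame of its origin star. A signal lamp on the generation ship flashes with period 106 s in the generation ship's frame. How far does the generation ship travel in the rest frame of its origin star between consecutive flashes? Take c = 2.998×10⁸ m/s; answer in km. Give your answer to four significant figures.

The time-dilation ratio gives γ = 78.5/41.1 = 1.90998.
β = √(1 − 1/γ²) = 0.85199. Lab-frame period = γτ = 1.90998×106 s = 202.46 s. Distance = βc × γτ = 0.85199 × 2.998×10⁸ m/s × 202.46 s = 5.1714×10^10 m = 5.171×10^7 km.

5.171×10^7 km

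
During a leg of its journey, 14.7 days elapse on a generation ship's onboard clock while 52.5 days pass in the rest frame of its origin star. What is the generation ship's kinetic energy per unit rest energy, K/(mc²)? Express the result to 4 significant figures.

2.571

The time-dilation ratio gives γ = 52.5/14.7 = 3.57143.
Since K = (γ−1)mc², K/(mc²) = 3.57143 − 1 = 2.571.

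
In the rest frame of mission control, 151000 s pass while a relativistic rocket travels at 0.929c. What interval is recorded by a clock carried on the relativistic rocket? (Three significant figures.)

γ = 1/√(1 − β²) = 1/√(1 − 0.863041) = 1/√0.136959 = 1/0.37008 = 2.7021.
The moving clock records proper time: Δτ = Δt/γ = 151000/2.7021 = 55900 s.

55900 s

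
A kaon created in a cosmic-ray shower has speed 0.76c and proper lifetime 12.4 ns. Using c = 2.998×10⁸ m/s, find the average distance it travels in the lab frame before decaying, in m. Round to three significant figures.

γ = 1/√(1 − β²) = 1/√(1 − 0.5776) = 1/√0.4224 = 1/0.649923 = 1.5386.
Lab-frame lifetime: Δt = γτ = 1.5386 × 12.4 ns = 19.079 ns.
Distance: d = vΔt = 0.76 × 2.998×10⁸ m/s × 1.9079×10^-8 s = 4.35 m.

4.35 m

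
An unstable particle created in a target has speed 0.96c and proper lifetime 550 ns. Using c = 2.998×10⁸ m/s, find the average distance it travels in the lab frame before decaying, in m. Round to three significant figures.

γ = 1/√(1 − β²) = 1/√(1 − 0.9216) = 1/√0.0784 = 1/0.28 = 3.5714.
Lab-frame lifetime: Δt = γτ = 3.5714 × 550 ns = 1964.3 ns.
Distance: d = vΔt = 0.96 × 2.998×10⁸ m/s × 1.9643×10^-6 s = 565 m.

565 m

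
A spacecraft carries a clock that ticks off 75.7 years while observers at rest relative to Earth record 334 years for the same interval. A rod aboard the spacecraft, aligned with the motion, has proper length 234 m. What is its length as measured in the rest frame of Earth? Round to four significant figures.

53.04 m

From Δt = γΔτ: γ = 334/75.7 = 4.41215.
L = L₀/γ = 234/4.41215 = 53.04 m.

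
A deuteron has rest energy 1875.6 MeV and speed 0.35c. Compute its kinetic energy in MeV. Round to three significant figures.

127 MeV

β² = 0.1225, so γ = 1/√0.8775 = 1.067521.
Kinetic energy: K = (γ − 1)mc² = (1.067521 − 1) × 1875.6 MeV = 0.067521 × 1875.6 = 127 MeV.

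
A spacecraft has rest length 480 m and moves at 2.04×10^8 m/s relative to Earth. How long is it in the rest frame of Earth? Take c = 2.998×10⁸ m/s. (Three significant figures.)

β = v/c = (2.04×10^8 m/s)/(2.998×10⁸ m/s) = 0.680454.
Lorentz factor: γ = (1 − 0.4630176)^(−1/2) = 1.3646.
Length contraction: L = L₀/γ = 480/1.3646 = 352 m.

352 m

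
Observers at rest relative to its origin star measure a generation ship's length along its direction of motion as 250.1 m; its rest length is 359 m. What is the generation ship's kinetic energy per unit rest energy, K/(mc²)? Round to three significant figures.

γ = L₀/L = 359/250.1 = 1.43543.
K/(mc²) = γ − 1 = 1.43543 − 1 = 0.435.

0.435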